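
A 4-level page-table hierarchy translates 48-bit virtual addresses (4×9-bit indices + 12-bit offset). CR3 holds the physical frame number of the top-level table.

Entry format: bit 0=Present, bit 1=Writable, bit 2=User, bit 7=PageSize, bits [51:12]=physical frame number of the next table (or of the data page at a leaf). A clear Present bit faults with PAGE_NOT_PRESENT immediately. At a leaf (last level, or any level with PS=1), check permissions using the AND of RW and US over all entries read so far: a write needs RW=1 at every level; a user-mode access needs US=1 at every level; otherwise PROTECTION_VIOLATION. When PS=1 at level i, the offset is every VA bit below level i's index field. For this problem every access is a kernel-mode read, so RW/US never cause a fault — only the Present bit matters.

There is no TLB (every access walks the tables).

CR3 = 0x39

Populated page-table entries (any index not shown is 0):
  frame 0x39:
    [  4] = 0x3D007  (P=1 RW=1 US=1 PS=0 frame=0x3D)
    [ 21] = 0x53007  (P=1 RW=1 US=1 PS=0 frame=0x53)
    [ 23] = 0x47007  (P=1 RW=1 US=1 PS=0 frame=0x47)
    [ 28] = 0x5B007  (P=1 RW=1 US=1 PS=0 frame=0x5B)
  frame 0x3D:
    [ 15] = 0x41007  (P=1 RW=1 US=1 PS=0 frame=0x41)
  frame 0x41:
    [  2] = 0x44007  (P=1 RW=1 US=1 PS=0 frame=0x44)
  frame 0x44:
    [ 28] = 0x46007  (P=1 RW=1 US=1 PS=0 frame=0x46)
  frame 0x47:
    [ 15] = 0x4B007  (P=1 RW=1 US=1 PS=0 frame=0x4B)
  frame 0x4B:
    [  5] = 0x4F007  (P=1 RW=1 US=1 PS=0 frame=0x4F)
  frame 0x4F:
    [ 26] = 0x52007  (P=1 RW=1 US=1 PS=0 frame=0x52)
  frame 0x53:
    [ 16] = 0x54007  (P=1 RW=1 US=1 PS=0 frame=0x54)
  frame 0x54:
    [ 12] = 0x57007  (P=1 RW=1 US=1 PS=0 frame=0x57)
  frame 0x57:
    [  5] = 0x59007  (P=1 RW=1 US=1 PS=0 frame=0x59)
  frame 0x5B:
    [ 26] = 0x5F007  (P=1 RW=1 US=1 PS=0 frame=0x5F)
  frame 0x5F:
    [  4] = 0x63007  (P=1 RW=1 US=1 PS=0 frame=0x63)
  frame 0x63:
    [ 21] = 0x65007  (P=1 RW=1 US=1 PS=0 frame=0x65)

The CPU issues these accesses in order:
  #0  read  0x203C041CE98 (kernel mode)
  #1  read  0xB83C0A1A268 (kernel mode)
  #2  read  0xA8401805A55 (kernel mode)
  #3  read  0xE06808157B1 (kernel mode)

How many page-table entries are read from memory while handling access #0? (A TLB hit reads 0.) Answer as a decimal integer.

Walk each access:
#0 VA=0x203C041CE98 (r,kernel):
  [0] read 0x39 idx=4: raw=0x3D007 flags P=1 W=1 U=1 S=0
  [1] read 0x3D idx=15: raw=0x41007 flags P=1 W=1 U=1 S=0
  [2] read 0x41 idx=2: raw=0x44007 flags P=1 W=1 U=1 S=0
  [3] read 0x44 idx=28: raw=0x46007 flags P=1 W=1 U=1 S=0
  → PA=0x46E98  (4 entries read)
#1 VA=0xB83C0A1A268 (r,kernel):
  [0] read 0x39 idx=23: raw=0x47007 flags P=1 W=1 U=1 S=0
  [1] read 0x47 idx=15: raw=0x4B007 flags P=1 W=1 U=1 S=0
  [2] read 0x4B idx=5: raw=0x4F007 flags P=1 W=1 U=1 S=0
  [3] read 0x4F idx=26: raw=0x52007 flags P=1 W=1 U=1 S=0
  → PA=0x52268  (4 entries read)
#2 VA=0xA8401805A55 (r,kernel):
  [0] read 0x39 idx=21: raw=0x53007 flags P=1 W=1 U=1 S=0
  [1] read 0x53 idx=16: raw=0x54007 flags P=1 W=1 U=1 S=0
  [2] read 0x54 idx=12: raw=0x57007 flags P=1 W=1 U=1 S=0
  [3] read 0x57 idx=5: raw=0x59007 flags P=1 W=1 U=1 S=0
  → PA=0x59A55  (4 entries read)
#3 VA=0xE06808157B1 (r,kernel):
  [0] read 0x39 idx=28: raw=0x5B007 flags P=1 W=1 U=1 S=0
  [1] read 0x5B idx=26: raw=0x5F007 flags P=1 W=1 U=1 S=0
  [2] read 0x5F idx=4: raw=0x63007 flags P=1 W=1 U=1 S=0
  [3] read 0x63 idx=21: raw=0x65007 flags P=1 W=1 U=1 S=0
  → PA=0x657B1  (4 entries read)

Entries read for #0: 4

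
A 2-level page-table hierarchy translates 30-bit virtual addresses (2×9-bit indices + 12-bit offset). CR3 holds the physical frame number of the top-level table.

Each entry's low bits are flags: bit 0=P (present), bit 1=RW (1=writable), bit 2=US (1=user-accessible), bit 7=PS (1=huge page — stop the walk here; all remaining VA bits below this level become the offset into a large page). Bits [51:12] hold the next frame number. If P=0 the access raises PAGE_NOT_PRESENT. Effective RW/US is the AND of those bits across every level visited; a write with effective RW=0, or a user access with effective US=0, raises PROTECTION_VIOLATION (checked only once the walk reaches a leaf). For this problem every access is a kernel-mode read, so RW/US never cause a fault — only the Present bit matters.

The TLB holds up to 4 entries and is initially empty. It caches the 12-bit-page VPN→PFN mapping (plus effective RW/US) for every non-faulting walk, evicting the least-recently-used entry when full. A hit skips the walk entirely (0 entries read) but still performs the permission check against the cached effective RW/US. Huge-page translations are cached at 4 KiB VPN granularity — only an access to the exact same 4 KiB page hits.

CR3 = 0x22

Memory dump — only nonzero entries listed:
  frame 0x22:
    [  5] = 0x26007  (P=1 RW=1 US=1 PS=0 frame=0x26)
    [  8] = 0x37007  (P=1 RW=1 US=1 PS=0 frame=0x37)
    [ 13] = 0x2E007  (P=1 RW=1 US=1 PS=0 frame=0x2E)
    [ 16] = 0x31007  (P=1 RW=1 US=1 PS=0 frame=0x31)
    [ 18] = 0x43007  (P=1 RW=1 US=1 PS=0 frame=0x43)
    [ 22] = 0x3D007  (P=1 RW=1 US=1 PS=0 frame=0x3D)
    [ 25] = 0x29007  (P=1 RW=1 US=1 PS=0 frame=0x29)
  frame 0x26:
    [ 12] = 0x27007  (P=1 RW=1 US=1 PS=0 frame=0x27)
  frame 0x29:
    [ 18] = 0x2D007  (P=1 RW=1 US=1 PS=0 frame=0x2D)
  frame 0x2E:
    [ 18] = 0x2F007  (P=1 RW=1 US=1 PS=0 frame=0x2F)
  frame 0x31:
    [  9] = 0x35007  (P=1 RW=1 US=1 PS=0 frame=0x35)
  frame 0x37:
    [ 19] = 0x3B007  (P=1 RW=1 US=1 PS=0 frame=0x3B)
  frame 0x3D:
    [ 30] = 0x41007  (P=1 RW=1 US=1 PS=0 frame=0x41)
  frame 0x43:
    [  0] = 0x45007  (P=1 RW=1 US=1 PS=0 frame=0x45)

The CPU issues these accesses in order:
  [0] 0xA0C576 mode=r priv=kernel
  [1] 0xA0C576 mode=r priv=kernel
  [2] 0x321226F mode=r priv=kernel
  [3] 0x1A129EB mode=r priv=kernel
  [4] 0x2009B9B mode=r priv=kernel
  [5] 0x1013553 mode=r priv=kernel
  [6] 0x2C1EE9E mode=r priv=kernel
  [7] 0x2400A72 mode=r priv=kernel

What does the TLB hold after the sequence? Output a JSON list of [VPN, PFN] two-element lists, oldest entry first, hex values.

Walk each access:
#0 VA=0xA0C576 (r,kernel):
  [0] read 0x22 idx=5: raw=0x26007 flags P=1 W=1 U=1 S=0
  [1] read 0x26 idx=12: raw=0x27007 flags P=1 W=1 U=1 S=0
  ⇒ phys 0x27576  [2 reads]
#1 VA=0xA0C576 (r,kernel):
  TLB hit vpn=0xA0C → PA=0x27576
#2 VA=0x321226F (r,kernel):
  [0] read 0x22 idx=25: raw=0x29007 flags P=1 W=1 U=1 S=0
  [1] read 0x29 idx=18: raw=0x2D007 flags P=1 W=1 U=1 S=0
  ⇒ phys 0x2D26F  [2 reads]
#3 VA=0x1A129EB (r,kernel):
  [0] read 0x22 idx=13: raw=0x2E007 flags P=1 W=1 U=1 S=0
  [1] read 0x2E idx=18: raw=0x2F007 flags P=1 W=1 U=1 S=0
  ⇒ phys 0x2F9EB  [2 reads]
#4 VA=0x2009B9B (r,kernel):
  [0] read 0x22 idx=16: raw=0x31007 flags P=1 W=1 U=1 S=0
  [1] read 0x31 idx=9: raw=0x35007 flags P=1 W=1 U=1 S=0
  ⇒ phys 0x35B9B  [2 reads]
#5 VA=0x1013553 (r,kernel):
  [0] read 0x22 idx=8: raw=0x37007 flags P=1 W=1 U=1 S=0
  [1] read 0x37 idx=19: raw=0x3B007 flags P=1 W=1 U=1 S=0
  ⇒ phys 0x3B553  [2 reads]
#6 VA=0x2C1EE9E (r,kernel):
  [0] read 0x22 idx=22: raw=0x3D007 flags P=1 W=1 U=1 S=0
  [1] read 0x3D idx=30: raw=0x41007 flags P=1 W=1 U=1 S=0
  ⇒ phys 0x41E9E  [2 reads]
#7 VA=0x2400A72 (r,kernel):
  [0] read 0x22 idx=18: raw=0x43007 flags P=1 W=1 U=1 S=0
  [1] read 0x43 idx=0: raw=0x45007 flags P=1 W=1 U=1 S=0
  ⇒ phys 0x45A72  [2 reads]

TLB: [["0x2009", "0x35"], ["0x1013", "0x3B"], ["0x2C1E", "0x41"], ["0x2400", "0x45"]]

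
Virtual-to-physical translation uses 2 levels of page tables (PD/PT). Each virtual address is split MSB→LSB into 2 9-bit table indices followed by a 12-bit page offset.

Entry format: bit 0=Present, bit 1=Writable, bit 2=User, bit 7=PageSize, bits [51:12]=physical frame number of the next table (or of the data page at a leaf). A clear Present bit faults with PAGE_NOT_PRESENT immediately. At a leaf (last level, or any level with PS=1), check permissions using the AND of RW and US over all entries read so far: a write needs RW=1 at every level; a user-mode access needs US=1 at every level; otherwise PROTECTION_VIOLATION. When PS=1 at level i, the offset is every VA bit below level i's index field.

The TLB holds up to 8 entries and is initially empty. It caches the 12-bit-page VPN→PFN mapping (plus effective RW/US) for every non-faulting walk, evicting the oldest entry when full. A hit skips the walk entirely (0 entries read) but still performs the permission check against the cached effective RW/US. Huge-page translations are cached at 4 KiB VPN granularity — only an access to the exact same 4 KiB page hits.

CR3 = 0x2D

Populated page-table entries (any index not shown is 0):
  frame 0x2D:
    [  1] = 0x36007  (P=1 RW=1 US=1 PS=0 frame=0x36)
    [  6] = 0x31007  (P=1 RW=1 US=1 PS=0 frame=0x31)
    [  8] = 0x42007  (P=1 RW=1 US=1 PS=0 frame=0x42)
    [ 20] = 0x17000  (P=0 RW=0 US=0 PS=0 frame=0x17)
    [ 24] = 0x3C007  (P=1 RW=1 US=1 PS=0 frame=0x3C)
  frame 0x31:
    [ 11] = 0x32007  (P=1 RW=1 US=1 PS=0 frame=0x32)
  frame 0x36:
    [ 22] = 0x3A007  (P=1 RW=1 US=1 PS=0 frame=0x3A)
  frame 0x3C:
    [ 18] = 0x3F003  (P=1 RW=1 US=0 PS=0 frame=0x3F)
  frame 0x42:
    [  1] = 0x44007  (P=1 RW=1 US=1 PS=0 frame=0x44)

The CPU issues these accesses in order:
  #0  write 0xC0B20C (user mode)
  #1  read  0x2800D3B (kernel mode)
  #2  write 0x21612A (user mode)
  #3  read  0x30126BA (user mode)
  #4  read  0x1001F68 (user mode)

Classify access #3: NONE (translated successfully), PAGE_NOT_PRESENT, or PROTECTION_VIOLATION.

Walk each access:
#0 VA=0xC0B20C (w,user):
  [0] read 0x2D idx=6: raw=0x31007 flags P=1 W=1 U=1 S=0
  [1] read 0x31 idx=11: raw=0x32007 flags P=1 W=1 U=1 S=0
  ✓ 0x3220C  — 2 lookups
#1 VA=0x2800D3B (r,kernel):
  [0] read 0x2D idx=20: raw=0x17000 flags P=0 W=0 U=0 S=0
  ✗ PAGE_NOT_PRESENT  [1 reads]
#2 VA=0x21612A (w,user):
  [0] read 0x2D idx=1: raw=0x36007 flags P=1 W=1 U=1 S=0
  [1] read 0x36 idx=22: raw=0x3A007 flags P=1 W=1 U=1 S=0
  ✓ 0x3A12A  — 2 lookups
#3 VA=0x30126BA (r,user):
  [0] read 0x2D idx=24: raw=0x3C007 flags P=1 W=1 U=1 S=0
  [1] read 0x3C idx=18: raw=0x3F003 flags P=1 W=1 U=0 S=0
  ✗ PROTECTION_VIOLATION  [2 reads]
#4 VA=0x1001F68 (r,user):
  [0] read 0x2D idx=8: raw=0x42007 flags P=1 W=1 U=1 S=0
  [1] read 0x42 idx=1: raw=0x44007 flags P=1 W=1 U=1 S=0
  ✓ 0x44F68  — 2 lookups

Access #3 fault: PROTECTION_VIOLATION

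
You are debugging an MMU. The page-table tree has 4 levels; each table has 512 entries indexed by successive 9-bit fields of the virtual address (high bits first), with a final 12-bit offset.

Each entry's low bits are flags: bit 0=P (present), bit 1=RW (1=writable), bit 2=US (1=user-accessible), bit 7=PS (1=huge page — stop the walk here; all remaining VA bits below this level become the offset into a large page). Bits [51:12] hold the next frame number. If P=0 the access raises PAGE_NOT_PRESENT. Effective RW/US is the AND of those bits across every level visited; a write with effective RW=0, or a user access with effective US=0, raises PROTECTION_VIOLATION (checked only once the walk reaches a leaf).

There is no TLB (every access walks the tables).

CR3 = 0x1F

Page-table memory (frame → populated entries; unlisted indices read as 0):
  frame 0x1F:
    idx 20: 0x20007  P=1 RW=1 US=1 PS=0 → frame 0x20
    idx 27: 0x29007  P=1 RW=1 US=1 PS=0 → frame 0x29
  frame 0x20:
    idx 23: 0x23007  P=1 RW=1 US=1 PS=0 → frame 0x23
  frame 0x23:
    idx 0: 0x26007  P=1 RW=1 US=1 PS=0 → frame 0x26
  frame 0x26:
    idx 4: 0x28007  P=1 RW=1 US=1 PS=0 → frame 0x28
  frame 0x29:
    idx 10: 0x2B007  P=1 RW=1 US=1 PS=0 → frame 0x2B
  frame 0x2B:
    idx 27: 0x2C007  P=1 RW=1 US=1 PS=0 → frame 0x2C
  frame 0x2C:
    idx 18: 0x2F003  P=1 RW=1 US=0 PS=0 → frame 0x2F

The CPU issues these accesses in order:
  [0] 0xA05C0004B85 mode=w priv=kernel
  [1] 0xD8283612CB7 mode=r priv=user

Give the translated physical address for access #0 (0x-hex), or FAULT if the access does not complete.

Walk each access:
#0 VA=0xA05C0004B85 (w,kernel):
  L0: frame=0x1F idx=20 entry=0x20007 [P=1 RW=1 US=1 PS=0]
  L1: frame=0x20 idx=23 entry=0x23007 [P=1 RW=1 US=1 PS=0]
  L2: frame=0x23 idx=0 entry=0x26007 [P=1 RW=1 US=1 PS=0]
  L3: frame=0x26 idx=4 entry=0x28007 [P=1 RW=1 US=1 PS=0]
  ✓ 0x28B85  — 4 lookups
#1 VA=0xD8283612CB7 (r,user):
  L0: frame=0x1F idx=27 entry=0x29007 [P=1 RW=1 US=1 PS=0]
  L1: frame=0x29 idx=10 entry=0x2B007 [P=1 RW=1 US=1 PS=0]
  L2: frame=0x2B idx=27 entry=0x2C007 [P=1 RW=1 US=1 PS=0]
  L3: frame=0x2C idx=18 entry=0x2F003 [P=1 RW=1 US=0 PS=0]
  ✗ PROTECTION_VIOLATION  [4 reads]

Access #0 PA: 0x28B85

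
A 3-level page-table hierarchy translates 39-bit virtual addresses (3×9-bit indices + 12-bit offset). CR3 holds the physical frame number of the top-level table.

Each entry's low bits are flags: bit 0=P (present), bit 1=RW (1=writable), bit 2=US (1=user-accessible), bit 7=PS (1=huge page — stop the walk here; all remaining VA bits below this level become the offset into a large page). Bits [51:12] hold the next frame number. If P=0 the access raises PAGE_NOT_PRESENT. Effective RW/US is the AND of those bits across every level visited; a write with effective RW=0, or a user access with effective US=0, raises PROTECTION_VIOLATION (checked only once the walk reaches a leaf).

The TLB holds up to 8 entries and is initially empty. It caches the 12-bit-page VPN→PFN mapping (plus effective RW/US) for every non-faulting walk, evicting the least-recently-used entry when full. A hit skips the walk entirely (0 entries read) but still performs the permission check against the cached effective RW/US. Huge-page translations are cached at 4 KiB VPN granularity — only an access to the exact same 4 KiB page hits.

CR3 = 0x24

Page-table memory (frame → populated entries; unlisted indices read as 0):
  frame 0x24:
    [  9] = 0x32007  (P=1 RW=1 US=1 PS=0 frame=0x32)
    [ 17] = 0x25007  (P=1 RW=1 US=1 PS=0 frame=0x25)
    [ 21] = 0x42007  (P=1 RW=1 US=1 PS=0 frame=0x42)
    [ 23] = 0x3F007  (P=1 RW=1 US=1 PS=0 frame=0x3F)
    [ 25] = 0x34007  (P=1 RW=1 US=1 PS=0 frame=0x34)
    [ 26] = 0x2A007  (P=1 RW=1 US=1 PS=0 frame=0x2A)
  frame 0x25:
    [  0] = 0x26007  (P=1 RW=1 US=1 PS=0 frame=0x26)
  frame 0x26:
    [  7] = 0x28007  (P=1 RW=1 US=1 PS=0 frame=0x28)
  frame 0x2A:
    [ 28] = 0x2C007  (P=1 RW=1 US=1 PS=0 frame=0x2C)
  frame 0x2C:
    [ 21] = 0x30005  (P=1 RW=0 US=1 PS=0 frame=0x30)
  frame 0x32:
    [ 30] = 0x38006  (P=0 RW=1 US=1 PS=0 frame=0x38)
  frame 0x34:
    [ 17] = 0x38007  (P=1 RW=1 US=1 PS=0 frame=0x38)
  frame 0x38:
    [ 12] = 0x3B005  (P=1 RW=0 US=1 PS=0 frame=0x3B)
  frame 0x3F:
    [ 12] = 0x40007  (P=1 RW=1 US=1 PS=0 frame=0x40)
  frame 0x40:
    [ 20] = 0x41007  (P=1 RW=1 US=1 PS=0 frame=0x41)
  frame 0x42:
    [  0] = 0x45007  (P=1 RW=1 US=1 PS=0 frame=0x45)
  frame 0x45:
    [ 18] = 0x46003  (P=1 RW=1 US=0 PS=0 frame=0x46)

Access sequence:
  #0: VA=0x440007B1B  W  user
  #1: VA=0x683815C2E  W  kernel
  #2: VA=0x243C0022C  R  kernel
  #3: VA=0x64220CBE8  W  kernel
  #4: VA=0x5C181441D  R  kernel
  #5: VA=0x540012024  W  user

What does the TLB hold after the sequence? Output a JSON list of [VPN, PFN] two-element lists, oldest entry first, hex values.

Trace:
#0 VA=0x440007B1B (w,user):
  [0] read 0x24 idx=17: raw=0x25007 flags P=1 W=1 U=1 S=0
  [1] read 0x25 idx=0: raw=0x26007 flags P=1 W=1 U=1 S=0
  [2] read 0x26 idx=7: raw=0x28007 flags P=1 W=1 U=1 S=0
  ✓ 0x28B1B  — 3 lookups
#1 VA=0x683815C2E (w,kernel):
  [0] read 0x24 idx=26: raw=0x2A007 flags P=1 W=1 U=1 S=0
  [1] read 0x2A idx=28: raw=0x2C007 flags P=1 W=1 U=1 S=0
  [2] read 0x2C idx=21: raw=0x30005 flags P=1 W=0 U=1 S=0
  → PROTECTION_VIOLATION  (3 entries read)
#2 VA=0x243C0022C (r,kernel):
  [0] read 0x24 idx=9: raw=0x32007 flags P=1 W=1 U=1 S=0
  [1] read 0x32 idx=30: raw=0x38006 flags P=0 W=1 U=1 S=0
  → PAGE_NOT_PRESENT  (2 entries read)
#3 VA=0x64220CBE8 (w,kernel):
  [0] read 0x24 idx=25: raw=0x34007 flags P=1 W=1 U=1 S=0
  [1] read 0x34 idx=17: raw=0x38007 flags P=1 W=1 U=1 S=0
  [2] read 0x38 idx=12: raw=0x3B005 flags P=1 W=0 U=1 S=0
  → PROTECTION_VIOLATION  (3 entries read)
#4 VA=0x5C181441D (r,kernel):
  [0] read 0x24 idx=23: raw=0x3F007 flags P=1 W=1 U=1 S=0
  [1] read 0x3F idx=12: raw=0x40007 flags P=1 W=1 U=1 S=0
  [2] read 0x40 idx=20: raw=0x41007 flags P=1 W=1 U=1 S=0
  ✓ 0x4141D  — 3 lookups
#5 VA=0x540012024 (w,user):
  [0] read 0x24 idx=21: raw=0x42007 flags P=1 W=1 U=1 S=0
  [1] read 0x42 idx=0: raw=0x45007 flags P=1 W=1 U=1 S=0
  [2] read 0x45 idx=18: raw=0x46003 flags P=1 W=1 U=0 S=0
  → PROTECTION_VIOLATION  (3 entries read)

TLB: [["0x440007", "0x28"], ["0x5C1814", "0x41"]]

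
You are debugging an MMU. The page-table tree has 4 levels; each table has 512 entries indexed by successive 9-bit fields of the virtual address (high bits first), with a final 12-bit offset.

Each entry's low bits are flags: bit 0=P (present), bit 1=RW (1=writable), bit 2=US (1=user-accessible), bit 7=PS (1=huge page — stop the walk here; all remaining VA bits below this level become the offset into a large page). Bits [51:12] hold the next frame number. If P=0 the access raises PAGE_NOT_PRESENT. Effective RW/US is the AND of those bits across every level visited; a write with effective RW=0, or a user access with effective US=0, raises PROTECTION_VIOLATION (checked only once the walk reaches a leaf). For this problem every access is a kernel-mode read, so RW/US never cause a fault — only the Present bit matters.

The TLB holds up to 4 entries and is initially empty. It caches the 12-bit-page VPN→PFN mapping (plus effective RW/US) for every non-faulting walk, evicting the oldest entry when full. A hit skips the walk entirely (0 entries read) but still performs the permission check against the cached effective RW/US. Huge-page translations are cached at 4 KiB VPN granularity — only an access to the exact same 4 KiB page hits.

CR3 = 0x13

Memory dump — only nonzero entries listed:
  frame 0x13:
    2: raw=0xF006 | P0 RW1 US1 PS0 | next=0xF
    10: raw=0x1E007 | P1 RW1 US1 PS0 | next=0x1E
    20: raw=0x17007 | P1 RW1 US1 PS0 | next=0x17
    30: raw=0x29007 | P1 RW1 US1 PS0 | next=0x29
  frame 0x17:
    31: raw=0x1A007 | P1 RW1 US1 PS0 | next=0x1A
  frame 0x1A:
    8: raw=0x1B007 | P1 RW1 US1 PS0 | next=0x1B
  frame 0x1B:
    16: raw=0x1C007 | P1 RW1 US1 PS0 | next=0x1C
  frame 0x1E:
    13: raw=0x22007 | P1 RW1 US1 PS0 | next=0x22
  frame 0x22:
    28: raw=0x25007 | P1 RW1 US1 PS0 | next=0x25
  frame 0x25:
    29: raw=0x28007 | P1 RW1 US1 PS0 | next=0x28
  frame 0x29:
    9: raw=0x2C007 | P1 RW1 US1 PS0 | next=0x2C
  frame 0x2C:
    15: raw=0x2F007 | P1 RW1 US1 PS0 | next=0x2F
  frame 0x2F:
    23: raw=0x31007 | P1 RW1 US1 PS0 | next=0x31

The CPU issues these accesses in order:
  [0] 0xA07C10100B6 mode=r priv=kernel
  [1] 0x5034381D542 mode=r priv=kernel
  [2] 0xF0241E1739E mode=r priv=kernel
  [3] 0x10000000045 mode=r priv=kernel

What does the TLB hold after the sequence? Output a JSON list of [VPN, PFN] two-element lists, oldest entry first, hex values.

Walk each access:
#0 VA=0xA07C10100B6 (r,kernel):
  [0] read 0x13 idx=20: raw=0x17007 flags P=1 W=1 U=1 S=0
  [1] read 0x17 idx=31: raw=0x1A007 flags P=1 W=1 U=1 S=0
  [2] read 0x1A idx=8: raw=0x1B007 flags P=1 W=1 U=1 S=0
  [3] read 0x1B idx=16: raw=0x1C007 flags P=1 W=1 U=1 S=0
  → PA=0x1C0B6  (4 entries read)
#1 VA=0x5034381D542 (r,kernel):
  [0] read 0x13 idx=10: raw=0x1E007 flags P=1 W=1 U=1 S=0
  [1] read 0x1E idx=13: raw=0x22007 flags P=1 W=1 U=1 S=0
  [2] read 0x22 idx=28: raw=0x25007 flags P=1 W=1 U=1 S=0
  [3] read 0x25 idx=29: raw=0x28007 flags P=1 W=1 U=1 S=0
  → PA=0x28542  (4 entries read)
#2 VA=0xF0241E1739E (r,kernel):
  [0] read 0x13 idx=30: raw=0x29007 flags P=1 W=1 U=1 S=0
  [1] read 0x29 idx=9: raw=0x2C007 flags P=1 W=1 U=1 S=0
  [2] read 0x2C idx=15: raw=0x2F007 flags P=1 W=1 U=1 S=0
  [3] read 0x2F idx=23: raw=0x31007 flags P=1 W=1 U=1 S=0
  → PA=0x3139E  (4 entries read)
#3 VA=0x10000000045 (r,kernel):
  [0] read 0x13 idx=2: raw=0xF006 flags P=0 W=1 U=1 S=0
  ⇒ fault: PAGE_NOT_PRESENT  — 1 lookups

TLB: [["0xA07C1010", "0x1C"], ["0x5034381D", "0x28"], ["0xF0241E17", "0x31"]]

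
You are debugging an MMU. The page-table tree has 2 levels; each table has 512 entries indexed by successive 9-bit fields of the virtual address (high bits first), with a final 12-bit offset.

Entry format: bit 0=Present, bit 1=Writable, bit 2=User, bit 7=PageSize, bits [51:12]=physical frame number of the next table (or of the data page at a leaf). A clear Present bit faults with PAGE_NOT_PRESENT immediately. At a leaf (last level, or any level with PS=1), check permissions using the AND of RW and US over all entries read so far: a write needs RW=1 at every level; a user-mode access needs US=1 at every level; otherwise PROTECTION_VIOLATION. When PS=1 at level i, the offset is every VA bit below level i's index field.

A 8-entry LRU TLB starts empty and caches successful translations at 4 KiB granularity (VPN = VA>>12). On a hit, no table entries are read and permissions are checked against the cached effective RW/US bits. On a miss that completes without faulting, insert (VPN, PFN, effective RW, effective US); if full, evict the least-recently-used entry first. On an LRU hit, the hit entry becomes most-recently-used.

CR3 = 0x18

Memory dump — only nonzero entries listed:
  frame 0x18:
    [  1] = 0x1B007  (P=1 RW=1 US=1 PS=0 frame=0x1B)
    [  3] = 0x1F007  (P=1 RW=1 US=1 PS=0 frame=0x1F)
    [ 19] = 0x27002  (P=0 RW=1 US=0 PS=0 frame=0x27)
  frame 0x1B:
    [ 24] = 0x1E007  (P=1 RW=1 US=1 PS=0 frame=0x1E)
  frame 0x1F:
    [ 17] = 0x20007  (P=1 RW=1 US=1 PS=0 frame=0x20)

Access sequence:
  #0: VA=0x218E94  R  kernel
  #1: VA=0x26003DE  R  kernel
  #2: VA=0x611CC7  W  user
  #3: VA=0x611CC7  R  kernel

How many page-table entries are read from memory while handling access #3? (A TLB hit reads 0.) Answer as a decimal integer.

Per-access translation:
#0 VA=0x218E94 (r,kernel):
  [0] read 0x18 idx=1: raw=0x1B007 flags P=1 W=1 U=1 S=0
  [1] read 0x1B idx=24: raw=0x1E007 flags P=1 W=1 U=1 S=0
  → PA=0x1EE94  (2 entries read)
#1 VA=0x26003DE (r,kernel):
  [0] read 0x18 idx=19: raw=0x27002 flags P=0 W=1 U=0 S=0
  ⇒ fault: PAGE_NOT_PRESENT  — 1 lookups
#2 VA=0x611CC7 (w,user):
  [0] read 0x18 idx=3: raw=0x1F007 flags P=1 W=1 U=1 S=0
  [1] read 0x1F idx=17: raw=0x20007 flags P=1 W=1 U=1 S=0
  → PA=0x20CC7  (2 entries read)
#3 VA=0x611CC7 (r,kernel):
  TLB hit vpn=0x611 → PA=0x20CC7

Entries read for #3: 0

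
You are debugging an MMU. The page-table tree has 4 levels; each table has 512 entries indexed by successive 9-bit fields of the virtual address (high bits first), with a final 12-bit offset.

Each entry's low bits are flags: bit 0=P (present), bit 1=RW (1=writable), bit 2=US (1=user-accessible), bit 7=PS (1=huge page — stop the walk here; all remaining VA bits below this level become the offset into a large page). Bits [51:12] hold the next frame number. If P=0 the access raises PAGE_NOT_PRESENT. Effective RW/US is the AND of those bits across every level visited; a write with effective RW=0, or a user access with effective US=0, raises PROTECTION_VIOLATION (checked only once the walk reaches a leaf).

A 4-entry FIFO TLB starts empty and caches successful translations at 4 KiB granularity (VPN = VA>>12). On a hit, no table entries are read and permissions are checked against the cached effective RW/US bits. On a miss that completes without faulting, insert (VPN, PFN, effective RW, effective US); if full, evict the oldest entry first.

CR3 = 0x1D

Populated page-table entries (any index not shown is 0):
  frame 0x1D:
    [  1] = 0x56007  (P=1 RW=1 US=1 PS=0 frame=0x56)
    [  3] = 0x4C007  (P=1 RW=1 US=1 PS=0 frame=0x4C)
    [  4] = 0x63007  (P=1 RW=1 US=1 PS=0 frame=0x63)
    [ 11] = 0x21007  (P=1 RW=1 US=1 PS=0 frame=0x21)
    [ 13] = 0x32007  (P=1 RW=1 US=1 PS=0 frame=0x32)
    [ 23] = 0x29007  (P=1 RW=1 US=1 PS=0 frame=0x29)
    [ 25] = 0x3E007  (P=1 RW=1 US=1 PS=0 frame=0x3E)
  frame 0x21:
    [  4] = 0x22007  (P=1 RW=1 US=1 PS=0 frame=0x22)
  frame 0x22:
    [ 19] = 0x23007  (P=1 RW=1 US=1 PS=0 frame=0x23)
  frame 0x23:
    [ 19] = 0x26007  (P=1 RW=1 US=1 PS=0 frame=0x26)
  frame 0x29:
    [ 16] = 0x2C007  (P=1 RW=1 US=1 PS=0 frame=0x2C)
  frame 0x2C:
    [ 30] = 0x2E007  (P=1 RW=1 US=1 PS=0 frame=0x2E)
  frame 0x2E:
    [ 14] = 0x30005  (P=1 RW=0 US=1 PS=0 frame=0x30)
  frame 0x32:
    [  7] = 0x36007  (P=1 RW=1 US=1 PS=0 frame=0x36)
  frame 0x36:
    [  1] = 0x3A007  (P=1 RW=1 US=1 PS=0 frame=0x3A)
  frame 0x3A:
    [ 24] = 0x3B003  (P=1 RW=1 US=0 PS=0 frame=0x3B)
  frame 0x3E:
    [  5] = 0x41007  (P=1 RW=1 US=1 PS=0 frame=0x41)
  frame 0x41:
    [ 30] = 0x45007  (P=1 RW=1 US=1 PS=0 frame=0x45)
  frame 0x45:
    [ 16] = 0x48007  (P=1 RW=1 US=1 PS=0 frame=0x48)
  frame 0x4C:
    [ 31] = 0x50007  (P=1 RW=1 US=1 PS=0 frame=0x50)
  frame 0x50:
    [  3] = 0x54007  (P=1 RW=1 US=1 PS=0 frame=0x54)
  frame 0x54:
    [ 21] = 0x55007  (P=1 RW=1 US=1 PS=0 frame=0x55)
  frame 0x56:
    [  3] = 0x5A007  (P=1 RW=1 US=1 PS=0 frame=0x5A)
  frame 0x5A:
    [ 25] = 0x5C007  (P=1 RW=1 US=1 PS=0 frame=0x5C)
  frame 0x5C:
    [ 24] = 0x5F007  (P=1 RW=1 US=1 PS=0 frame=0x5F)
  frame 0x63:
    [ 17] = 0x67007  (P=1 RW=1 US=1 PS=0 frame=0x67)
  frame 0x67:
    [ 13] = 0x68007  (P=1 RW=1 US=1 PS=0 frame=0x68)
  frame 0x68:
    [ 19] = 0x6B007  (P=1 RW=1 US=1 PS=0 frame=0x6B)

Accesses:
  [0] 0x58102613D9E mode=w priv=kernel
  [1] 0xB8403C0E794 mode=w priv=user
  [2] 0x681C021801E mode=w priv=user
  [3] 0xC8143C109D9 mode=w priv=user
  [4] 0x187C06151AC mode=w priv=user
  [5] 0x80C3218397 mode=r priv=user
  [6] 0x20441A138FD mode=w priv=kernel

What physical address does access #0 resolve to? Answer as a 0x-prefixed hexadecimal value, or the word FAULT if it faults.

Walk each access:
#0 VA=0x58102613D9E (w,kernel):
  [0] read 0x1D idx=11: raw=0x21007 flags P=1 W=1 U=1 S=0
  [1] read 0x21 idx=4: raw=0x22007 flags P=1 W=1 U=1 S=0
  [2] read 0x22 idx=19: raw=0x23007 flags P=1 W=1 U=1 S=0
  [3] read 0x23 idx=19: raw=0x26007 flags P=1 W=1 U=1 S=0
  ✓ 0x26D9E  — 4 lookups
#1 VA=0xB8403C0E794 (w,user):
  [0] read 0x1D idx=23: raw=0x29007 flags P=1 W=1 U=1 S=0
  [1] read 0x29 idx=16: raw=0x2C007 flags P=1 W=1 U=1 S=0
  [2] read 0x2C idx=30: raw=0x2E007 flags P=1 W=1 U=1 S=0
  [3] read 0x2E idx=14: raw=0x30005 flags P=1 W=0 U=1 S=0
  ✗ PROTECTION_VIOLATION  [4 reads]
#2 VA=0x681C021801E (w,user):
  [0] read 0x1D idx=13: raw=0x32007 flags P=1 W=1 U=1 S=0
  [1] read 0x32 idx=7: raw=0x36007 flags P=1 W=1 U=1 S=0
  [2] read 0x36 idx=1: raw=0x3A007 flags P=1 W=1 U=1 S=0
  [3] read 0x3A idx=24: raw=0x3B003 flags P=1 W=1 U=0 S=0
  ✗ PROTECTION_VIOLATION  [4 reads]
#3 VA=0xC8143C109D9 (w,user):
  [0] read 0x1D idx=25: raw=0x3E007 flags P=1 W=1 U=1 S=0
  [1] read 0x3E idx=5: raw=0x41007 flags P=1 W=1 U=1 S=0
  [2] read 0x41 idx=30: raw=0x45007 flags P=1 W=1 U=1 S=0
  [3] read 0x45 idx=16: raw=0x48007 flags P=1 W=1 U=1 S=0
  ✓ 0x489D9  — 4 lookups
#4 VA=0x187C06151AC (w,user):
  [0] read 0x1D idx=3: raw=0x4C007 flags P=1 W=1 U=1 S=0
  [1] read 0x4C idx=31: raw=0x50007 flags P=1 W=1 U=1 S=0
  [2] read 0x50 idx=3: raw=0x54007 flags P=1 W=1 U=1 S=0
  [3] read 0x54 idx=21: raw=0x55007 flags P=1 W=1 U=1 S=0
  ✓ 0x551AC  — 4 lookups
#5 VA=0x80C3218397 (r,user):
  [0] read 0x1D idx=1: raw=0x56007 flags P=1 W=1 U=1 S=0
  [1] read 0x56 idx=3: raw=0x5A007 flags P=1 W=1 U=1 S=0
  [2] read 0x5A idx=25: raw=0x5C007 flags P=1 W=1 U=1 S=0
  [3] read 0x5C idx=24: raw=0x5F007 flags P=1 W=1 U=1 S=0
  ✓ 0x5F397  — 4 lookups
#6 VA=0x20441A138FD (w,kernel):
  [0] read 0x1D idx=4: raw=0x63007 flags P=1 W=1 U=1 S=0
  [1] read 0x63 idx=17: raw=0x67007 flags P=1 W=1 U=1 S=0
  [2] read 0x67 idx=13: raw=0x68007 flags P=1 W=1 U=1 S=0
  [3] read 0x68 idx=19: raw=0x6B007 flags P=1 W=1 U=1 S=0
  ✓ 0x6B8FD  — 4 lookups

Access #0 PA: 0x26D9E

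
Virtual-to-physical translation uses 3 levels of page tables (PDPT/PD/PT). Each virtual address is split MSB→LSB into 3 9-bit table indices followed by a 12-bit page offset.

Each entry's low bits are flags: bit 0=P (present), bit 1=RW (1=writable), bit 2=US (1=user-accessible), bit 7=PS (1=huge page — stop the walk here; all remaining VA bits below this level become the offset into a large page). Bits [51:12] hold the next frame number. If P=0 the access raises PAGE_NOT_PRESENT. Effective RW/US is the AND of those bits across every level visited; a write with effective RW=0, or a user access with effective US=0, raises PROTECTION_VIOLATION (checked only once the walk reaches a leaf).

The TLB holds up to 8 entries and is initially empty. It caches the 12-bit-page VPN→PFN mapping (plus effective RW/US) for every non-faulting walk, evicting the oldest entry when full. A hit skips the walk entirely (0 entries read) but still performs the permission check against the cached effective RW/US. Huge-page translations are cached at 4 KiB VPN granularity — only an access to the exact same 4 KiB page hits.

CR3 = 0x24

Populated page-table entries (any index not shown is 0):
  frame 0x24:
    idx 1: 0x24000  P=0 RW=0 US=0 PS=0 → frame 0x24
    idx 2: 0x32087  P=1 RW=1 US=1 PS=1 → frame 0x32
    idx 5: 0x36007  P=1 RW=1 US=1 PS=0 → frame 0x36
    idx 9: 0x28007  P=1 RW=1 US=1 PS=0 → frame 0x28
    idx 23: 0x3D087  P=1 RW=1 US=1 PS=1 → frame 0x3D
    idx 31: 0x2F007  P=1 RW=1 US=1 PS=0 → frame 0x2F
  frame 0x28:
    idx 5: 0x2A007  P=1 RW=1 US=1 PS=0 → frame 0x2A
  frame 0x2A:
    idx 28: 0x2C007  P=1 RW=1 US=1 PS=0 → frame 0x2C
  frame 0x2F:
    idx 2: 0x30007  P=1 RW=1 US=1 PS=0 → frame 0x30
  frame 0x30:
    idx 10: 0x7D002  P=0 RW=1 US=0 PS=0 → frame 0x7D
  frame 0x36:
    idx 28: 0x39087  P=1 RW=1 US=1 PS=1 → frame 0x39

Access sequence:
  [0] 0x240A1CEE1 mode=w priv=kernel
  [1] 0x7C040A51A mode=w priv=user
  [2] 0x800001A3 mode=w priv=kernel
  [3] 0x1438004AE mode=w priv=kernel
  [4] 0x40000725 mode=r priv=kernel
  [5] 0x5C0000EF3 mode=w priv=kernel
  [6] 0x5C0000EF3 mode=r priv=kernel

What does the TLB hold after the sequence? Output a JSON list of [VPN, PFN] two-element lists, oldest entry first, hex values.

Walk each access:
#0 VA=0x240A1CEE1 (w,kernel):
  L0 @0x24[9] → 0x28007  P=1,RW=1,US=1,PS=0
  L1 @0x28[5] → 0x2A007  P=1,RW=1,US=1,PS=0
  L2 @0x2A[28] → 0x2C007  P=1,RW=1,US=1,PS=0
  → PA=0x2CEE1  (3 entries read)
#1 VA=0x7C040A51A (w,user):
  L0 @0x24[31] → 0x2F007  P=1,RW=1,US=1,PS=0
  L1 @0x2F[2] → 0x30007  P=1,RW=1,US=1,PS=0
  L2 @0x30[10] → 0x7D002  P=0,RW=1,US=0,PS=0
  ⇒ fault: PAGE_NOT_PRESENT  — 3 lookups
#2 VA=0x800001A3 (w,kernel):
  L0 @0x24[2] → 0x32087  P=1,RW=1,US=1,PS=1
  → PA=0x321A3 (huge @L0)  (1 entries read)
#3 VA=0x1438004AE (w,kernel):
  L0 @0x24[5] → 0x36007  P=1,RW=1,US=1,PS=0
  L1 @0x36[28] → 0x39087  P=1,RW=1,US=1,PS=1
  → PA=0x394AE (huge @L1)  (2 entries read)
#4 VA=0x40000725 (r,kernel):
  L0 @0x24[1] → 0x24000  P=0,RW=0,US=0,PS=0
  ⇒ fault: PAGE_NOT_PRESENT  — 1 lookups
#5 VA=0x5C0000EF3 (w,kernel):
  L0 @0x24[23] → 0x3D087  P=1,RW=1,US=1,PS=1
  → PA=0x3DEF3 (huge @L0)  (1 entries read)
#6 VA=0x5C0000EF3 (r,kernel):
  TLB hit vpn=0x5C0000 → PA=0x3DEF3

TLB: [["0x240A1C", "0x2C"], ["0x80000", "0x32"], ["0x143800", "0x39"], ["0x5C0000", "0x3D"]]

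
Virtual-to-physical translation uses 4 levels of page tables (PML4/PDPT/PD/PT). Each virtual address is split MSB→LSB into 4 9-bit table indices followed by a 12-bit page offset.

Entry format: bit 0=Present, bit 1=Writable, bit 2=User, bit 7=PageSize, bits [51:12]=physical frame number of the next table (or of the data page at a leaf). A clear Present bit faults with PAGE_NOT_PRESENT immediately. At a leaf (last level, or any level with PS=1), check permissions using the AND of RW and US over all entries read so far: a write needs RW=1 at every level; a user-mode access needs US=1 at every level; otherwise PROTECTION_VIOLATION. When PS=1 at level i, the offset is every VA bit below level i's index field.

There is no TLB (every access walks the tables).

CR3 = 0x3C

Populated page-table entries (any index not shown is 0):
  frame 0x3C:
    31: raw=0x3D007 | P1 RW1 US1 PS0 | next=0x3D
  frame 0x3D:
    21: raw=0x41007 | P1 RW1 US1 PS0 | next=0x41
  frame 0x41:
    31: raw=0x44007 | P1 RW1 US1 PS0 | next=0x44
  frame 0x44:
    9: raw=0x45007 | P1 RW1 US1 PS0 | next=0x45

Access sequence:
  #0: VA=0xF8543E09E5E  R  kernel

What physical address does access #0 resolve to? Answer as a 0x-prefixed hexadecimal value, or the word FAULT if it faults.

Per-access translation:
#0 VA=0xF8543E09E5E (r,kernel):
  L0 @0x3C[31] → 0x3D007  P=1,RW=1,US=1,PS=0
  L1 @0x3D[21] → 0x41007  P=1,RW=1,US=1,PS=0
  L2 @0x41[31] → 0x44007  P=1,RW=1,US=1,PS=0
  L3 @0x44[9] → 0x45007  P=1,RW=1,US=1,PS=0
  ⇒ phys 0x45E5E  [4 reads]

Access #0 PA: 0x45E5E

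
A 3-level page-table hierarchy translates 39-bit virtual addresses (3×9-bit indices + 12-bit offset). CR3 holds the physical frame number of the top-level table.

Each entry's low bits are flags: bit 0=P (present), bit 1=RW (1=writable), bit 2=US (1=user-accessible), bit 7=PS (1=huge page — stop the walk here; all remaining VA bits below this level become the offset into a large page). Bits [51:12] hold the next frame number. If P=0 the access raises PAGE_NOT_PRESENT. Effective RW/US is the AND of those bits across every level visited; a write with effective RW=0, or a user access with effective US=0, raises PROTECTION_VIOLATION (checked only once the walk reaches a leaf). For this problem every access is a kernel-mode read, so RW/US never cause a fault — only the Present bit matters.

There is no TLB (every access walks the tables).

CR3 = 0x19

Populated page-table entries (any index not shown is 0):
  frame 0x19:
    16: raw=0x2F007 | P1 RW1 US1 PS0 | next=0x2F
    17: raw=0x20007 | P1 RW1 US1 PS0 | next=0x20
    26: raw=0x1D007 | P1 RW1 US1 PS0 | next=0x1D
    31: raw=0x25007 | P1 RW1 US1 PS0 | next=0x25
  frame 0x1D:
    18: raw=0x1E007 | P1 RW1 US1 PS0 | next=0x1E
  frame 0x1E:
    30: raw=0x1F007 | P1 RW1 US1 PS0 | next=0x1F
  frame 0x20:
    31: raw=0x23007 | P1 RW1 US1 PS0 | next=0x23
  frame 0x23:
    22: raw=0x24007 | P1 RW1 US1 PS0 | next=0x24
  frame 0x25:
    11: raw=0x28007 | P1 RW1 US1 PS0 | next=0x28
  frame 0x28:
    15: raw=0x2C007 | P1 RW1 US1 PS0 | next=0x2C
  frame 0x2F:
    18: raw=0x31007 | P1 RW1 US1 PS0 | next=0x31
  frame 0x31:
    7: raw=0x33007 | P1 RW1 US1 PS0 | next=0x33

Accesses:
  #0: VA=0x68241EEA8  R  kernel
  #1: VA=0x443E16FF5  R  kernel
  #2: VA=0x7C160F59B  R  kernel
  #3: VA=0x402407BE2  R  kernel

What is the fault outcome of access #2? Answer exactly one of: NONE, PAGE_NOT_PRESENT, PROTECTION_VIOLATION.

Trace:
#0 VA=0x68241EEA8 (r,kernel):
  lvl0: tbl 0x19, slot 26 ⇒ 0x1D007 (P1/RW1/US1/PS0)
  lvl1: tbl 0x1D, slot 18 ⇒ 0x1E007 (P1/RW1/US1/PS0)
  lvl2: tbl 0x1E, slot 30 ⇒ 0x1F007 (P1/RW1/US1/PS0)
  ⇒ phys 0x1FEA8  [3 reads]
#1 VA=0x443E16FF5 (r,kernel):
  lvl0: tbl 0x19, slot 17 ⇒ 0x20007 (P1/RW1/US1/PS0)
  lvl1: tbl 0x20, slot 31 ⇒ 0x23007 (P1/RW1/US1/PS0)
  lvl2: tbl 0x23, slot 22 ⇒ 0x24007 (P1/RW1/US1/PS0)
  ⇒ phys 0x24FF5  [3 reads]
#2 VA=0x7C160F59B (r,kernel):
  lvl0: tbl 0x19, slot 31 ⇒ 0x25007 (P1/RW1/US1/PS0)
  lvl1: tbl 0x25, slot 11 ⇒ 0x28007 (P1/RW1/US1/PS0)
  lvl2: tbl 0x28, slot 15 ⇒ 0x2C007 (P1/RW1/US1/PS0)
  ⇒ phys 0x2C59B  [3 reads]
#3 VA=0x402407BE2 (r,kernel):
  lvl0: tbl 0x19, slot 16 ⇒ 0x2F007 (P1/RW1/US1/PS0)
  lvl1: tbl 0x2F, slot 18 ⇒ 0x31007 (P1/RW1/US1/PS0)
  lvl2: tbl 0x31, slot 7 ⇒ 0x33007 (P1/RW1/US1/PS0)
  ⇒ phys 0x33BE2  [3 reads]

Access #2 fault: NONE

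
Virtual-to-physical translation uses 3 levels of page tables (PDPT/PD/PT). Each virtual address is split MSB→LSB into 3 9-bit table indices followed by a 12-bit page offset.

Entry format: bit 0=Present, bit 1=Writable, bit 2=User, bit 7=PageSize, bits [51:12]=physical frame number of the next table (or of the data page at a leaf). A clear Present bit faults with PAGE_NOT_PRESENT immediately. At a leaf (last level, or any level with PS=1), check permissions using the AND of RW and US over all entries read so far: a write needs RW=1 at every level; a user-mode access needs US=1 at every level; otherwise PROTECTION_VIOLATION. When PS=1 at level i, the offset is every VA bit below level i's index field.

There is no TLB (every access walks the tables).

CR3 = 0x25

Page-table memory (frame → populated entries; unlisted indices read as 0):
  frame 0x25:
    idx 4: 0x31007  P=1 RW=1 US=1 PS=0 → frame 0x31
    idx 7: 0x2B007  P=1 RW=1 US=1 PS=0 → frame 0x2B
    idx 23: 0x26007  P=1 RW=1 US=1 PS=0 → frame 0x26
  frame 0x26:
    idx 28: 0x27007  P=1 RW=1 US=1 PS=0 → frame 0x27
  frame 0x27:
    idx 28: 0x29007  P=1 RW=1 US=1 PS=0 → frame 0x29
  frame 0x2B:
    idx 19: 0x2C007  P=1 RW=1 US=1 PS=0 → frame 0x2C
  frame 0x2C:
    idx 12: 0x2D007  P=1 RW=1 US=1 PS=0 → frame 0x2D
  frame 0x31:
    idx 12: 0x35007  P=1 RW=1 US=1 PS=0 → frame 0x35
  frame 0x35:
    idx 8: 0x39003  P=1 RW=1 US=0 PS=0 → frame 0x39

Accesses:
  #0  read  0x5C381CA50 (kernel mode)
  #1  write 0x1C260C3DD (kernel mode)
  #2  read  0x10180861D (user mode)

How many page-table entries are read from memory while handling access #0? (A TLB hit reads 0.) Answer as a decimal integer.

Per-access translation:
#0 VA=0x5C381CA50 (r,kernel):
  lvl0: tbl 0x25, slot 23 ⇒ 0x26007 (P1/RW1/US1/PS0)
  lvl1: tbl 0x26, slot 28 ⇒ 0x27007 (P1/RW1/US1/PS0)
  lvl2: tbl 0x27, slot 28 ⇒ 0x29007 (P1/RW1/US1/PS0)
  → PA=0x29A50  (3 entries read)
#1 VA=0x1C260C3DD (w,kernel):
  lvl0: tbl 0x25, slot 7 ⇒ 0x2B007 (P1/RW1/US1/PS0)
  lvl1: tbl 0x2B, slot 19 ⇒ 0x2C007 (P1/RW1/US1/PS0)
  lvl2: tbl 0x2C, slot 12 ⇒ 0x2D007 (P1/RW1/US1/PS0)
  → PA=0x2D3DD  (3 entries read)
#2 VA=0x10180861D (r,user):
  lvl0: tbl 0x25, slot 4 ⇒ 0x31007 (P1/RW1/US1/PS0)
  lvl1: tbl 0x31, slot 12 ⇒ 0x35007 (P1/RW1/US1/PS0)
  lvl2: tbl 0x35, slot 8 ⇒ 0x39003 (P1/RW1/US0/PS0)
  ⇒ fault: PROTECTION_VIOLATION  — 3 lookups

Entries read for #0: 3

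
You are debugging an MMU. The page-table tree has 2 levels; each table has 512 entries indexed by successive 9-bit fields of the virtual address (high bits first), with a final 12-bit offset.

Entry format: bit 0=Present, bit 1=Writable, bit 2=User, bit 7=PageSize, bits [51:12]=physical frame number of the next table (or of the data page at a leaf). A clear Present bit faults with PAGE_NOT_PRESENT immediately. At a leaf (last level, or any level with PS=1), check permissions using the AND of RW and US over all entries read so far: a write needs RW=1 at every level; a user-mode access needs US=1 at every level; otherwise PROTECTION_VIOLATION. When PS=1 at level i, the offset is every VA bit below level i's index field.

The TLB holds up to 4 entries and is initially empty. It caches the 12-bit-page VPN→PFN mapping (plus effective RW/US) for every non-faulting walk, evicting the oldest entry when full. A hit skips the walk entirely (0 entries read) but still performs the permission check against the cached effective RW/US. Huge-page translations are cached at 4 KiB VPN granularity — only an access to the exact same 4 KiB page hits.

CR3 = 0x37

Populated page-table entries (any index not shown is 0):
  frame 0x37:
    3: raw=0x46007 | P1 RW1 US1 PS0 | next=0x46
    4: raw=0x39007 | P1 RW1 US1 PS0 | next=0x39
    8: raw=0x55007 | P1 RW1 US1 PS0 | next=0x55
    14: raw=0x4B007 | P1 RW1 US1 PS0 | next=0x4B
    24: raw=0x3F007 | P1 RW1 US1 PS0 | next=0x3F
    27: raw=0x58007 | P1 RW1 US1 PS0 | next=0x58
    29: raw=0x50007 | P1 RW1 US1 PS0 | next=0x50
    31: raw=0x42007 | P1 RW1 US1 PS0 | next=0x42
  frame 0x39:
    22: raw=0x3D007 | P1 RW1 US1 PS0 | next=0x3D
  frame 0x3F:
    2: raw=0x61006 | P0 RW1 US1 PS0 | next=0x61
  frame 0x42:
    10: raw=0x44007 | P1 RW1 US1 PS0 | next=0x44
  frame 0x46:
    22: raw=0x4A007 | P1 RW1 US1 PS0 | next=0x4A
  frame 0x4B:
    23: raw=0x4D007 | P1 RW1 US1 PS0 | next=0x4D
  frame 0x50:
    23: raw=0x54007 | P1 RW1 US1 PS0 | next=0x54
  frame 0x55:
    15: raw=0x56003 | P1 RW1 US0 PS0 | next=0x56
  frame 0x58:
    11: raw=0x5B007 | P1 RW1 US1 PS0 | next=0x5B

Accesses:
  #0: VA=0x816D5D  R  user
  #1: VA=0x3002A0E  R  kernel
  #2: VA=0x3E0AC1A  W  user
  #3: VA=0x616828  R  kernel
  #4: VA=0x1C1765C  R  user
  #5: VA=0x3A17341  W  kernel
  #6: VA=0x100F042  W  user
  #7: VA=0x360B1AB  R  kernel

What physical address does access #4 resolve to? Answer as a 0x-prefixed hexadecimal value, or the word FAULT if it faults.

Trace:
#0 VA=0x816D5D (r,user):
  lvl0: tbl 0x37, slot 4 ⇒ 0x39007 (P1/RW1/US1/PS0)
  lvl1: tbl 0x39, slot 22 ⇒ 0x3D007 (P1/RW1/US1/PS0)
  ✓ 0x3DD5D  — 2 lookups
#1 VA=0x3002A0E (r,kernel):
  lvl0: tbl 0x37, slot 24 ⇒ 0x3F007 (P1/RW1/US1/PS0)
  lvl1: tbl 0x3F, slot 2 ⇒ 0x61006 (P0/RW1/US1/PS0)
  ⇒ fault: PAGE_NOT_PRESENT  — 2 lookups
#2 VA=0x3E0AC1A (w,user):
  lvl0: tbl 0x37, slot 31 ⇒ 0x42007 (P1/RW1/US1/PS0)
  lvl1: tbl 0x42, slot 10 ⇒ 0x44007 (P1/RW1/US1/PS0)
  ✓ 0x44C1A  — 2 lookups
#3 VA=0x616828 (r,kernel):
  lvl0: tbl 0x37, slot 3 ⇒ 0x46007 (P1/RW1/US1/PS0)
  lvl1: tbl 0x46, slot 22 ⇒ 0x4A007 (P1/RW1/US1/PS0)
  ✓ 0x4A828  — 2 lookups
#4 VA=0x1C1765C (r,user):
  lvl0: tbl 0x37, slot 14 ⇒ 0x4B007 (P1/RW1/US1/PS0)
  lvl1: tbl 0x4B, slot 23 ⇒ 0x4D007 (P1/RW1/US1/PS0)
  ✓ 0x4D65C  — 2 lookups
#5 VA=0x3A17341 (w,kernel):
  lvl0: tbl 0x37, slot 29 ⇒ 0x50007 (P1/RW1/US1/PS0)
  lvl1: tbl 0x50, slot 23 ⇒ 0x54007 (P1/RW1/US1/PS0)
  ✓ 0x54341  — 2 lookups
#6 VA=0x100F042 (w,user):
  lvl0: tbl 0x37, slot 8 ⇒ 0x55007 (P1/RW1/US1/PS0)
  lvl1: tbl 0x55, slot 15 ⇒ 0x56003 (P1/RW1/US0/PS0)
  ⇒ fault: PROTECTION_VIOLATION  — 2 lookups
#7 VA=0x360B1AB (r,kernel):
  lvl0: tbl 0x37, slot 27 ⇒ 0x58007 (P1/RW1/US1/PS0)
  lvl1: tbl 0x58, slot 11 ⇒ 0x5B007 (P1/RW1/US1/PS0)
  ✓ 0x5B1AB  — 2 lookups

Access #4 PA: 0x4D65C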